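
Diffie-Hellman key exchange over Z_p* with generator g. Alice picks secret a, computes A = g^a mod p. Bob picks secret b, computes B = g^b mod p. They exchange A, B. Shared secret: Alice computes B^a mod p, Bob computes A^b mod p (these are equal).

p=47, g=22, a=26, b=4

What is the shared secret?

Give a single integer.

Answer: 42

Derivation:
A = 22^26 mod 47  (bits of 26 = 11010)
  bit 0 = 1: r = r^2 * 22 mod 47 = 1^2 * 22 = 1*22 = 22
  bit 1 = 1: r = r^2 * 22 mod 47 = 22^2 * 22 = 14*22 = 26
  bit 2 = 0: r = r^2 mod 47 = 26^2 = 18
  bit 3 = 1: r = r^2 * 22 mod 47 = 18^2 * 22 = 42*22 = 31
  bit 4 = 0: r = r^2 mod 47 = 31^2 = 21
  -> A = 21
B = 22^4 mod 47  (bits of 4 = 100)
  bit 0 = 1: r = r^2 * 22 mod 47 = 1^2 * 22 = 1*22 = 22
  bit 1 = 0: r = r^2 mod 47 = 22^2 = 14
  bit 2 = 0: r = r^2 mod 47 = 14^2 = 8
  -> B = 8
s = B^a = 8^26 mod 47  (bits of 26 = 11010)
  bit 0 = 1: r = r^2 * 8 mod 47 = 1^2 * 8 = 1*8 = 8
  bit 1 = 1: r = r^2 * 8 mod 47 = 8^2 * 8 = 17*8 = 42
  bit 2 = 0: r = r^2 mod 47 = 42^2 = 25
  bit 3 = 1: r = r^2 * 8 mod 47 = 25^2 * 8 = 14*8 = 18
  bit 4 = 0: r = r^2 mod 47 = 18^2 = 42
  -> s = B^a = 42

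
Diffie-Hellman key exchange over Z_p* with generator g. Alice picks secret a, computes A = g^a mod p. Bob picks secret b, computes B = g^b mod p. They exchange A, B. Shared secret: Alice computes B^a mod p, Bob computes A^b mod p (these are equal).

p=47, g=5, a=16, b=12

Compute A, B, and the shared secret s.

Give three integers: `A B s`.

Answer: 17 18 8

Derivation:
A = 5^16 mod 47  (bits of 16 = 10000)
  bit 0 = 1: r = r^2 * 5 mod 47 = 1^2 * 5 = 1*5 = 5
  bit 1 = 0: r = r^2 mod 47 = 5^2 = 25
  bit 2 = 0: r = r^2 mod 47 = 25^2 = 14
  bit 3 = 0: r = r^2 mod 47 = 14^2 = 8
  bit 4 = 0: r = r^2 mod 47 = 8^2 = 17
  -> A = 17
B = 5^12 mod 47  (bits of 12 = 1100)
  bit 0 = 1: r = r^2 * 5 mod 47 = 1^2 * 5 = 1*5 = 5
  bit 1 = 1: r = r^2 * 5 mod 47 = 5^2 * 5 = 25*5 = 31
  bit 2 = 0: r = r^2 mod 47 = 31^2 = 21
  bit 3 = 0: r = r^2 mod 47 = 21^2 = 18
  -> B = 18
s = B^a = 18^16 mod 47  (bits of 16 = 10000)
  bit 0 = 1: r = r^2 * 18 mod 47 = 1^2 * 18 = 1*18 = 18
  bit 1 = 0: r = r^2 mod 47 = 18^2 = 42
  bit 2 = 0: r = r^2 mod 47 = 42^2 = 25
  bit 3 = 0: r = r^2 mod 47 = 25^2 = 14
  bit 4 = 0: r = r^2 mod 47 = 14^2 = 8
  -> s = B^a = 8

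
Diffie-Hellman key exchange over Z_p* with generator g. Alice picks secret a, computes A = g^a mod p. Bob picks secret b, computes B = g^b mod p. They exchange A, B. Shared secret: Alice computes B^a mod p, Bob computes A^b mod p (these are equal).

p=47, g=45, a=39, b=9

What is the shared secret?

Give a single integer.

A = 45^39 mod 47  (bits of 39 = 100111)
  bit 0 = 1: r = r^2 * 45 mod 47 = 1^2 * 45 = 1*45 = 45
  bit 1 = 0: r = r^2 mod 47 = 45^2 = 4
  bit 2 = 0: r = r^2 mod 47 = 4^2 = 16
  bit 3 = 1: r = r^2 * 45 mod 47 = 16^2 * 45 = 21*45 = 5
  bit 4 = 1: r = r^2 * 45 mod 47 = 5^2 * 45 = 25*45 = 44
  bit 5 = 1: r = r^2 * 45 mod 47 = 44^2 * 45 = 9*45 = 29
  -> A = 29
B = 45^9 mod 47  (bits of 9 = 1001)
  bit 0 = 1: r = r^2 * 45 mod 47 = 1^2 * 45 = 1*45 = 45
  bit 1 = 0: r = r^2 mod 47 = 45^2 = 4
  bit 2 = 0: r = r^2 mod 47 = 4^2 = 16
  bit 3 = 1: r = r^2 * 45 mod 47 = 16^2 * 45 = 21*45 = 5
  -> B = 5
s = B^a = 5^39 mod 47  (bits of 39 = 100111)
  bit 0 = 1: r = r^2 * 5 mod 47 = 1^2 * 5 = 1*5 = 5
  bit 1 = 0: r = r^2 mod 47 = 5^2 = 25
  bit 2 = 0: r = r^2 mod 47 = 25^2 = 14
  bit 3 = 1: r = r^2 * 5 mod 47 = 14^2 * 5 = 8*5 = 40
  bit 4 = 1: r = r^2 * 5 mod 47 = 40^2 * 5 = 2*5 = 10
  bit 5 = 1: r = r^2 * 5 mod 47 = 10^2 * 5 = 6*5 = 30
  -> s = B^a = 30

Answer: 30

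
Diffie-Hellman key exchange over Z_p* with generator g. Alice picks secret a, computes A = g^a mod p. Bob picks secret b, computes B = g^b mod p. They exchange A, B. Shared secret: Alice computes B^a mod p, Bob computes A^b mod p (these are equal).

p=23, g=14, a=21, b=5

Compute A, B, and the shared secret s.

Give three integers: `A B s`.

Answer: 5 15 20

Derivation:
A = 14^21 mod 23  (bits of 21 = 10101)
  bit 0 = 1: r = r^2 * 14 mod 23 = 1^2 * 14 = 1*14 = 14
  bit 1 = 0: r = r^2 mod 23 = 14^2 = 12
  bit 2 = 1: r = r^2 * 14 mod 23 = 12^2 * 14 = 6*14 = 15
  bit 3 = 0: r = r^2 mod 23 = 15^2 = 18
  bit 4 = 1: r = r^2 * 14 mod 23 = 18^2 * 14 = 2*14 = 5
  -> A = 5
B = 14^5 mod 23  (bits of 5 = 101)
  bit 0 = 1: r = r^2 * 14 mod 23 = 1^2 * 14 = 1*14 = 14
  bit 1 = 0: r = r^2 mod 23 = 14^2 = 12
  bit 2 = 1: r = r^2 * 14 mod 23 = 12^2 * 14 = 6*14 = 15
  -> B = 15
s = B^a = 15^21 mod 23  (bits of 21 = 10101)
  bit 0 = 1: r = r^2 * 15 mod 23 = 1^2 * 15 = 1*15 = 15
  bit 1 = 0: r = r^2 mod 23 = 15^2 = 18
  bit 2 = 1: r = r^2 * 15 mod 23 = 18^2 * 15 = 2*15 = 7
  bit 3 = 0: r = r^2 mod 23 = 7^2 = 3
  bit 4 = 1: r = r^2 * 15 mod 23 = 3^2 * 15 = 9*15 = 20
  -> s = B^a = 20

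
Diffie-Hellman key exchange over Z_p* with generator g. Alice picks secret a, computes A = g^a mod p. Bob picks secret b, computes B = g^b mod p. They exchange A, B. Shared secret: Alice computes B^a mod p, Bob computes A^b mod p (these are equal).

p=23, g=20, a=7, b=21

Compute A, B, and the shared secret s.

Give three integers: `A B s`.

Answer: 21 15 11

Derivation:
A = 20^7 mod 23  (bits of 7 = 111)
  bit 0 = 1: r = r^2 * 20 mod 23 = 1^2 * 20 = 1*20 = 20
  bit 1 = 1: r = r^2 * 20 mod 23 = 20^2 * 20 = 9*20 = 19
  bit 2 = 1: r = r^2 * 20 mod 23 = 19^2 * 20 = 16*20 = 21
  -> A = 21
B = 20^21 mod 23  (bits of 21 = 10101)
  bit 0 = 1: r = r^2 * 20 mod 23 = 1^2 * 20 = 1*20 = 20
  bit 1 = 0: r = r^2 mod 23 = 20^2 = 9
  bit 2 = 1: r = r^2 * 20 mod 23 = 9^2 * 20 = 12*20 = 10
  bit 3 = 0: r = r^2 mod 23 = 10^2 = 8
  bit 4 = 1: r = r^2 * 20 mod 23 = 8^2 * 20 = 18*20 = 15
  -> B = 15
s = B^a = 15^7 mod 23  (bits of 7 = 111)
  bit 0 = 1: r = r^2 * 15 mod 23 = 1^2 * 15 = 1*15 = 15
  bit 1 = 1: r = r^2 * 15 mod 23 = 15^2 * 15 = 18*15 = 17
  bit 2 = 1: r = r^2 * 15 mod 23 = 17^2 * 15 = 13*15 = 11
  -> s = B^a = 11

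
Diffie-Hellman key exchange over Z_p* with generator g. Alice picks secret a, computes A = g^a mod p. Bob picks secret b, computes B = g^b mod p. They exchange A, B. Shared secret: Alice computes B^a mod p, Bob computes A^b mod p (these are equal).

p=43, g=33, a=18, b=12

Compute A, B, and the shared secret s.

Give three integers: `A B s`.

A = 33^18 mod 43  (bits of 18 = 10010)
  bit 0 = 1: r = r^2 * 33 mod 43 = 1^2 * 33 = 1*33 = 33
  bit 1 = 0: r = r^2 mod 43 = 33^2 = 14
  bit 2 = 0: r = r^2 mod 43 = 14^2 = 24
  bit 3 = 1: r = r^2 * 33 mod 43 = 24^2 * 33 = 17*33 = 2
  bit 4 = 0: r = r^2 mod 43 = 2^2 = 4
  -> A = 4
B = 33^12 mod 43  (bits of 12 = 1100)
  bit 0 = 1: r = r^2 * 33 mod 43 = 1^2 * 33 = 1*33 = 33
  bit 1 = 1: r = r^2 * 33 mod 43 = 33^2 * 33 = 14*33 = 32
  bit 2 = 0: r = r^2 mod 43 = 32^2 = 35
  bit 3 = 0: r = r^2 mod 43 = 35^2 = 21
  -> B = 21
s = B^a = 21^18 mod 43  (bits of 18 = 10010)
  bit 0 = 1: r = r^2 * 21 mod 43 = 1^2 * 21 = 1*21 = 21
  bit 1 = 0: r = r^2 mod 43 = 21^2 = 11
  bit 2 = 0: r = r^2 mod 43 = 11^2 = 35
  bit 3 = 1: r = r^2 * 21 mod 43 = 35^2 * 21 = 21*21 = 11
  bit 4 = 0: r = r^2 mod 43 = 11^2 = 35
  -> s = B^a = 35

Answer: 4 21 35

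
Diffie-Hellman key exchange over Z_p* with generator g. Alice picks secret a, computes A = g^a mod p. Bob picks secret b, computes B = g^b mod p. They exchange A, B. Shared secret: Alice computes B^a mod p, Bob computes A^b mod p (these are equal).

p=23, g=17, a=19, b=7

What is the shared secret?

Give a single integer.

A = 17^19 mod 23  (bits of 19 = 10011)
  bit 0 = 1: r = r^2 * 17 mod 23 = 1^2 * 17 = 1*17 = 17
  bit 1 = 0: r = r^2 mod 23 = 17^2 = 13
  bit 2 = 0: r = r^2 mod 23 = 13^2 = 8
  bit 3 = 1: r = r^2 * 17 mod 23 = 8^2 * 17 = 18*17 = 7
  bit 4 = 1: r = r^2 * 17 mod 23 = 7^2 * 17 = 3*17 = 5
  -> A = 5
B = 17^7 mod 23  (bits of 7 = 111)
  bit 0 = 1: r = r^2 * 17 mod 23 = 1^2 * 17 = 1*17 = 17
  bit 1 = 1: r = r^2 * 17 mod 23 = 17^2 * 17 = 13*17 = 14
  bit 2 = 1: r = r^2 * 17 mod 23 = 14^2 * 17 = 12*17 = 20
  -> B = 20
s = B^a = 20^19 mod 23  (bits of 19 = 10011)
  bit 0 = 1: r = r^2 * 20 mod 23 = 1^2 * 20 = 1*20 = 20
  bit 1 = 0: r = r^2 mod 23 = 20^2 = 9
  bit 2 = 0: r = r^2 mod 23 = 9^2 = 12
  bit 3 = 1: r = r^2 * 20 mod 23 = 12^2 * 20 = 6*20 = 5
  bit 4 = 1: r = r^2 * 20 mod 23 = 5^2 * 20 = 2*20 = 17
  -> s = B^a = 17

Answer: 17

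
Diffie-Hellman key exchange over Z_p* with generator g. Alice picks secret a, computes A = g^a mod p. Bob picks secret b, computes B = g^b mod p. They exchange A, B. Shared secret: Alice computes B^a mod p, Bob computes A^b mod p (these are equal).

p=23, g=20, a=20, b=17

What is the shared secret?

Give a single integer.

A = 20^20 mod 23  (bits of 20 = 10100)
  bit 0 = 1: r = r^2 * 20 mod 23 = 1^2 * 20 = 1*20 = 20
  bit 1 = 0: r = r^2 mod 23 = 20^2 = 9
  bit 2 = 1: r = r^2 * 20 mod 23 = 9^2 * 20 = 12*20 = 10
  bit 3 = 0: r = r^2 mod 23 = 10^2 = 8
  bit 4 = 0: r = r^2 mod 23 = 8^2 = 18
  -> A = 18
B = 20^17 mod 23  (bits of 17 = 10001)
  bit 0 = 1: r = r^2 * 20 mod 23 = 1^2 * 20 = 1*20 = 20
  bit 1 = 0: r = r^2 mod 23 = 20^2 = 9
  bit 2 = 0: r = r^2 mod 23 = 9^2 = 12
  bit 3 = 0: r = r^2 mod 23 = 12^2 = 6
  bit 4 = 1: r = r^2 * 20 mod 23 = 6^2 * 20 = 13*20 = 7
  -> B = 7
s = B^a = 7^20 mod 23  (bits of 20 = 10100)
  bit 0 = 1: r = r^2 * 7 mod 23 = 1^2 * 7 = 1*7 = 7
  bit 1 = 0: r = r^2 mod 23 = 7^2 = 3
  bit 2 = 1: r = r^2 * 7 mod 23 = 3^2 * 7 = 9*7 = 17
  bit 3 = 0: r = r^2 mod 23 = 17^2 = 13
  bit 4 = 0: r = r^2 mod 23 = 13^2 = 8
  -> s = B^a = 8

Answer: 8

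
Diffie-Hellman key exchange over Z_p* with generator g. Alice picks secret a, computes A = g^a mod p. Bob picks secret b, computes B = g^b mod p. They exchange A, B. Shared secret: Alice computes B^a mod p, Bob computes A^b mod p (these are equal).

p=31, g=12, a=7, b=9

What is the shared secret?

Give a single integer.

A = 12^7 mod 31  (bits of 7 = 111)
  bit 0 = 1: r = r^2 * 12 mod 31 = 1^2 * 12 = 1*12 = 12
  bit 1 = 1: r = r^2 * 12 mod 31 = 12^2 * 12 = 20*12 = 23
  bit 2 = 1: r = r^2 * 12 mod 31 = 23^2 * 12 = 2*12 = 24
  -> A = 24
B = 12^9 mod 31  (bits of 9 = 1001)
  bit 0 = 1: r = r^2 * 12 mod 31 = 1^2 * 12 = 1*12 = 12
  bit 1 = 0: r = r^2 mod 31 = 12^2 = 20
  bit 2 = 0: r = r^2 mod 31 = 20^2 = 28
  bit 3 = 1: r = r^2 * 12 mod 31 = 28^2 * 12 = 9*12 = 15
  -> B = 15
s = B^a = 15^7 mod 31  (bits of 7 = 111)
  bit 0 = 1: r = r^2 * 15 mod 31 = 1^2 * 15 = 1*15 = 15
  bit 1 = 1: r = r^2 * 15 mod 31 = 15^2 * 15 = 8*15 = 27
  bit 2 = 1: r = r^2 * 15 mod 31 = 27^2 * 15 = 16*15 = 23
  -> s = B^a = 23

Answer: 23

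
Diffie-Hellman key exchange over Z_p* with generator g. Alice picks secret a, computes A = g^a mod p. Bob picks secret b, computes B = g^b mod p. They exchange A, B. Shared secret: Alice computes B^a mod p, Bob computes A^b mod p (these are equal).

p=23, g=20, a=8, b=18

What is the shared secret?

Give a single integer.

Answer: 3

Derivation:
A = 20^8 mod 23  (bits of 8 = 1000)
  bit 0 = 1: r = r^2 * 20 mod 23 = 1^2 * 20 = 1*20 = 20
  bit 1 = 0: r = r^2 mod 23 = 20^2 = 9
  bit 2 = 0: r = r^2 mod 23 = 9^2 = 12
  bit 3 = 0: r = r^2 mod 23 = 12^2 = 6
  -> A = 6
B = 20^18 mod 23  (bits of 18 = 10010)
  bit 0 = 1: r = r^2 * 20 mod 23 = 1^2 * 20 = 1*20 = 20
  bit 1 = 0: r = r^2 mod 23 = 20^2 = 9
  bit 2 = 0: r = r^2 mod 23 = 9^2 = 12
  bit 3 = 1: r = r^2 * 20 mod 23 = 12^2 * 20 = 6*20 = 5
  bit 4 = 0: r = r^2 mod 23 = 5^2 = 2
  -> B = 2
s = B^a = 2^8 mod 23  (bits of 8 = 1000)
  bit 0 = 1: r = r^2 * 2 mod 23 = 1^2 * 2 = 1*2 = 2
  bit 1 = 0: r = r^2 mod 23 = 2^2 = 4
  bit 2 = 0: r = r^2 mod 23 = 4^2 = 16
  bit 3 = 0: r = r^2 mod 23 = 16^2 = 3
  -> s = B^a = 3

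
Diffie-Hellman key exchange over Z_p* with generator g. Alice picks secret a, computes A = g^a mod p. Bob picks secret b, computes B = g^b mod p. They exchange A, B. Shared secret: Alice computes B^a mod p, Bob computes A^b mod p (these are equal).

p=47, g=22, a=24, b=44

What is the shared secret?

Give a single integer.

Answer: 37

Derivation:
A = 22^24 mod 47  (bits of 24 = 11000)
  bit 0 = 1: r = r^2 * 22 mod 47 = 1^2 * 22 = 1*22 = 22
  bit 1 = 1: r = r^2 * 22 mod 47 = 22^2 * 22 = 14*22 = 26
  bit 2 = 0: r = r^2 mod 47 = 26^2 = 18
  bit 3 = 0: r = r^2 mod 47 = 18^2 = 42
  bit 4 = 0: r = r^2 mod 47 = 42^2 = 25
  -> A = 25
B = 22^44 mod 47  (bits of 44 = 101100)
  bit 0 = 1: r = r^2 * 22 mod 47 = 1^2 * 22 = 1*22 = 22
  bit 1 = 0: r = r^2 mod 47 = 22^2 = 14
  bit 2 = 1: r = r^2 * 22 mod 47 = 14^2 * 22 = 8*22 = 35
  bit 3 = 1: r = r^2 * 22 mod 47 = 35^2 * 22 = 3*22 = 19
  bit 4 = 0: r = r^2 mod 47 = 19^2 = 32
  bit 5 = 0: r = r^2 mod 47 = 32^2 = 37
  -> B = 37
s = B^a = 37^24 mod 47  (bits of 24 = 11000)
  bit 0 = 1: r = r^2 * 37 mod 47 = 1^2 * 37 = 1*37 = 37
  bit 1 = 1: r = r^2 * 37 mod 47 = 37^2 * 37 = 6*37 = 34
  bit 2 = 0: r = r^2 mod 47 = 34^2 = 28
  bit 3 = 0: r = r^2 mod 47 = 28^2 = 32
  bit 4 = 0: r = r^2 mod 47 = 32^2 = 37
  -> s = B^a = 37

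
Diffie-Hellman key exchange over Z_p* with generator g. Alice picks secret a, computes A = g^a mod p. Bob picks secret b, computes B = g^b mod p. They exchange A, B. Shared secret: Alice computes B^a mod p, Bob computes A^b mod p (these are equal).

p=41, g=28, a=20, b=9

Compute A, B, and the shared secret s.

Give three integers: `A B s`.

A = 28^20 mod 41  (bits of 20 = 10100)
  bit 0 = 1: r = r^2 * 28 mod 41 = 1^2 * 28 = 1*28 = 28
  bit 1 = 0: r = r^2 mod 41 = 28^2 = 5
  bit 2 = 1: r = r^2 * 28 mod 41 = 5^2 * 28 = 25*28 = 3
  bit 3 = 0: r = r^2 mod 41 = 3^2 = 9
  bit 4 = 0: r = r^2 mod 41 = 9^2 = 40
  -> A = 40
B = 28^9 mod 41  (bits of 9 = 1001)
  bit 0 = 1: r = r^2 * 28 mod 41 = 1^2 * 28 = 1*28 = 28
  bit 1 = 0: r = r^2 mod 41 = 28^2 = 5
  bit 2 = 0: r = r^2 mod 41 = 5^2 = 25
  bit 3 = 1: r = r^2 * 28 mod 41 = 25^2 * 28 = 10*28 = 34
  -> B = 34
s = B^a = 34^20 mod 41  (bits of 20 = 10100)
  bit 0 = 1: r = r^2 * 34 mod 41 = 1^2 * 34 = 1*34 = 34
  bit 1 = 0: r = r^2 mod 41 = 34^2 = 8
  bit 2 = 1: r = r^2 * 34 mod 41 = 8^2 * 34 = 23*34 = 3
  bit 3 = 0: r = r^2 mod 41 = 3^2 = 9
  bit 4 = 0: r = r^2 mod 41 = 9^2 = 40
  -> s = B^a = 40

Answer: 40 34 40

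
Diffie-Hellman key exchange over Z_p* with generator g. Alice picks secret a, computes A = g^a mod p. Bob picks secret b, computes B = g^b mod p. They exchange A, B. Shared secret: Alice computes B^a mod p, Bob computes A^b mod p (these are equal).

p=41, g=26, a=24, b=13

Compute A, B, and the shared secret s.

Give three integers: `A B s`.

Answer: 10 35 16

Derivation:
A = 26^24 mod 41  (bits of 24 = 11000)
  bit 0 = 1: r = r^2 * 26 mod 41 = 1^2 * 26 = 1*26 = 26
  bit 1 = 1: r = r^2 * 26 mod 41 = 26^2 * 26 = 20*26 = 28
  bit 2 = 0: r = r^2 mod 41 = 28^2 = 5
  bit 3 = 0: r = r^2 mod 41 = 5^2 = 25
  bit 4 = 0: r = r^2 mod 41 = 25^2 = 10
  -> A = 10
B = 26^13 mod 41  (bits of 13 = 1101)
  bit 0 = 1: r = r^2 * 26 mod 41 = 1^2 * 26 = 1*26 = 26
  bit 1 = 1: r = r^2 * 26 mod 41 = 26^2 * 26 = 20*26 = 28
  bit 2 = 0: r = r^2 mod 41 = 28^2 = 5
  bit 3 = 1: r = r^2 * 26 mod 41 = 5^2 * 26 = 25*26 = 35
  -> B = 35
s = B^a = 35^24 mod 41  (bits of 24 = 11000)
  bit 0 = 1: r = r^2 * 35 mod 41 = 1^2 * 35 = 1*35 = 35
  bit 1 = 1: r = r^2 * 35 mod 41 = 35^2 * 35 = 36*35 = 30
  bit 2 = 0: r = r^2 mod 41 = 30^2 = 39
  bit 3 = 0: r = r^2 mod 41 = 39^2 = 4
  bit 4 = 0: r = r^2 mod 41 = 4^2 = 16
  -> s = B^a = 16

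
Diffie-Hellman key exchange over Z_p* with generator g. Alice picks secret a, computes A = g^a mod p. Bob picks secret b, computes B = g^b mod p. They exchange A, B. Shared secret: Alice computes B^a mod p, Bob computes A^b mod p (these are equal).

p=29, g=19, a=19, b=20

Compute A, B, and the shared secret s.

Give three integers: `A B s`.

Answer: 8 7 16

Derivation:
A = 19^19 mod 29  (bits of 19 = 10011)
  bit 0 = 1: r = r^2 * 19 mod 29 = 1^2 * 19 = 1*19 = 19
  bit 1 = 0: r = r^2 mod 29 = 19^2 = 13
  bit 2 = 0: r = r^2 mod 29 = 13^2 = 24
  bit 3 = 1: r = r^2 * 19 mod 29 = 24^2 * 19 = 25*19 = 11
  bit 4 = 1: r = r^2 * 19 mod 29 = 11^2 * 19 = 5*19 = 8
  -> A = 8
B = 19^20 mod 29  (bits of 20 = 10100)
  bit 0 = 1: r = r^2 * 19 mod 29 = 1^2 * 19 = 1*19 = 19
  bit 1 = 0: r = r^2 mod 29 = 19^2 = 13
  bit 2 = 1: r = r^2 * 19 mod 29 = 13^2 * 19 = 24*19 = 21
  bit 3 = 0: r = r^2 mod 29 = 21^2 = 6
  bit 4 = 0: r = r^2 mod 29 = 6^2 = 7
  -> B = 7
s = B^a = 7^19 mod 29  (bits of 19 = 10011)
  bit 0 = 1: r = r^2 * 7 mod 29 = 1^2 * 7 = 1*7 = 7
  bit 1 = 0: r = r^2 mod 29 = 7^2 = 20
  bit 2 = 0: r = r^2 mod 29 = 20^2 = 23
  bit 3 = 1: r = r^2 * 7 mod 29 = 23^2 * 7 = 7*7 = 20
  bit 4 = 1: r = r^2 * 7 mod 29 = 20^2 * 7 = 23*7 = 16
  -> s = B^a = 16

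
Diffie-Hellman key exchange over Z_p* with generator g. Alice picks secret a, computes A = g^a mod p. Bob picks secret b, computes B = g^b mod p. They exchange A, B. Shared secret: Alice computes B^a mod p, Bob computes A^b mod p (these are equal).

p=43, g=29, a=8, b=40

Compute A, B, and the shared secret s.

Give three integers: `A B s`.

Answer: 31 9 23

Derivation:
A = 29^8 mod 43  (bits of 8 = 1000)
  bit 0 = 1: r = r^2 * 29 mod 43 = 1^2 * 29 = 1*29 = 29
  bit 1 = 0: r = r^2 mod 43 = 29^2 = 24
  bit 2 = 0: r = r^2 mod 43 = 24^2 = 17
  bit 3 = 0: r = r^2 mod 43 = 17^2 = 31
  -> A = 31
B = 29^40 mod 43  (bits of 40 = 101000)
  bit 0 = 1: r = r^2 * 29 mod 43 = 1^2 * 29 = 1*29 = 29
  bit 1 = 0: r = r^2 mod 43 = 29^2 = 24
  bit 2 = 1: r = r^2 * 29 mod 43 = 24^2 * 29 = 17*29 = 20
  bit 3 = 0: r = r^2 mod 43 = 20^2 = 13
  bit 4 = 0: r = r^2 mod 43 = 13^2 = 40
  bit 5 = 0: r = r^2 mod 43 = 40^2 = 9
  -> B = 9
s = B^a = 9^8 mod 43  (bits of 8 = 1000)
  bit 0 = 1: r = r^2 * 9 mod 43 = 1^2 * 9 = 1*9 = 9
  bit 1 = 0: r = r^2 mod 43 = 9^2 = 38
  bit 2 = 0: r = r^2 mod 43 = 38^2 = 25
  bit 3 = 0: r = r^2 mod 43 = 25^2 = 23
  -> s = B^a = 23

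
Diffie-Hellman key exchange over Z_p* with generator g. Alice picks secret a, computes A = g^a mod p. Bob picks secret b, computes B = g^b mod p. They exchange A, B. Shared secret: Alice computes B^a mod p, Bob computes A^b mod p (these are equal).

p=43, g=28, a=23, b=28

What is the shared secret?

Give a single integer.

Answer: 6

Derivation:
A = 28^23 mod 43  (bits of 23 = 10111)
  bit 0 = 1: r = r^2 * 28 mod 43 = 1^2 * 28 = 1*28 = 28
  bit 1 = 0: r = r^2 mod 43 = 28^2 = 10
  bit 2 = 1: r = r^2 * 28 mod 43 = 10^2 * 28 = 14*28 = 5
  bit 3 = 1: r = r^2 * 28 mod 43 = 5^2 * 28 = 25*28 = 12
  bit 4 = 1: r = r^2 * 28 mod 43 = 12^2 * 28 = 15*28 = 33
  -> A = 33
B = 28^28 mod 43  (bits of 28 = 11100)
  bit 0 = 1: r = r^2 * 28 mod 43 = 1^2 * 28 = 1*28 = 28
  bit 1 = 1: r = r^2 * 28 mod 43 = 28^2 * 28 = 10*28 = 22
  bit 2 = 1: r = r^2 * 28 mod 43 = 22^2 * 28 = 11*28 = 7
  bit 3 = 0: r = r^2 mod 43 = 7^2 = 6
  bit 4 = 0: r = r^2 mod 43 = 6^2 = 36
  -> B = 36
s = B^a = 36^23 mod 43  (bits of 23 = 10111)
  bit 0 = 1: r = r^2 * 36 mod 43 = 1^2 * 36 = 1*36 = 36
  bit 1 = 0: r = r^2 mod 43 = 36^2 = 6
  bit 2 = 1: r = r^2 * 36 mod 43 = 6^2 * 36 = 36*36 = 6
  bit 3 = 1: r = r^2 * 36 mod 43 = 6^2 * 36 = 36*36 = 6
  bit 4 = 1: r = r^2 * 36 mod 43 = 6^2 * 36 = 36*36 = 6
  -> s = B^a = 6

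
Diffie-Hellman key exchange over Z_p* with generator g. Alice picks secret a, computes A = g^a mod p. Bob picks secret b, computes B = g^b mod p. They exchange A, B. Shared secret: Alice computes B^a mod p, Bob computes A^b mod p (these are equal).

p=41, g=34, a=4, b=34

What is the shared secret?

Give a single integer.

A = 34^4 mod 41  (bits of 4 = 100)
  bit 0 = 1: r = r^2 * 34 mod 41 = 1^2 * 34 = 1*34 = 34
  bit 1 = 0: r = r^2 mod 41 = 34^2 = 8
  bit 2 = 0: r = r^2 mod 41 = 8^2 = 23
  -> A = 23
B = 34^34 mod 41  (bits of 34 = 100010)
  bit 0 = 1: r = r^2 * 34 mod 41 = 1^2 * 34 = 1*34 = 34
  bit 1 = 0: r = r^2 mod 41 = 34^2 = 8
  bit 2 = 0: r = r^2 mod 41 = 8^2 = 23
  bit 3 = 0: r = r^2 mod 41 = 23^2 = 37
  bit 4 = 1: r = r^2 * 34 mod 41 = 37^2 * 34 = 16*34 = 11
  bit 5 = 0: r = r^2 mod 41 = 11^2 = 39
  -> B = 39
s = B^a = 39^4 mod 41  (bits of 4 = 100)
  bit 0 = 1: r = r^2 * 39 mod 41 = 1^2 * 39 = 1*39 = 39
  bit 1 = 0: r = r^2 mod 41 = 39^2 = 4
  bit 2 = 0: r = r^2 mod 41 = 4^2 = 16
  -> s = B^a = 16

Answer: 16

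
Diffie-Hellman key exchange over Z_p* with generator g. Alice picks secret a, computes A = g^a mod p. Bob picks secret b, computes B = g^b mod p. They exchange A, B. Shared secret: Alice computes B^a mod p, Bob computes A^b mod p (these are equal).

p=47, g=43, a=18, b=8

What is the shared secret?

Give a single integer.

Answer: 7

Derivation:
A = 43^18 mod 47  (bits of 18 = 10010)
  bit 0 = 1: r = r^2 * 43 mod 47 = 1^2 * 43 = 1*43 = 43
  bit 1 = 0: r = r^2 mod 47 = 43^2 = 16
  bit 2 = 0: r = r^2 mod 47 = 16^2 = 21
  bit 3 = 1: r = r^2 * 43 mod 47 = 21^2 * 43 = 18*43 = 22
  bit 4 = 0: r = r^2 mod 47 = 22^2 = 14
  -> A = 14
B = 43^8 mod 47  (bits of 8 = 1000)
  bit 0 = 1: r = r^2 * 43 mod 47 = 1^2 * 43 = 1*43 = 43
  bit 1 = 0: r = r^2 mod 47 = 43^2 = 16
  bit 2 = 0: r = r^2 mod 47 = 16^2 = 21
  bit 3 = 0: r = r^2 mod 47 = 21^2 = 18
  -> B = 18
s = B^a = 18^18 mod 47  (bits of 18 = 10010)
  bit 0 = 1: r = r^2 * 18 mod 47 = 1^2 * 18 = 1*18 = 18
  bit 1 = 0: r = r^2 mod 47 = 18^2 = 42
  bit 2 = 0: r = r^2 mod 47 = 42^2 = 25
  bit 3 = 1: r = r^2 * 18 mod 47 = 25^2 * 18 = 14*18 = 17
  bit 4 = 0: r = r^2 mod 47 = 17^2 = 7
  -> s = B^a = 7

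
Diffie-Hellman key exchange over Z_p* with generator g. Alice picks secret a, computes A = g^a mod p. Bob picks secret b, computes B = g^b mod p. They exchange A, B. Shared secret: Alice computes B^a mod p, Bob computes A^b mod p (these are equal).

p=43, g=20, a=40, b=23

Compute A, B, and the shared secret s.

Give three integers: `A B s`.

A = 20^40 mod 43  (bits of 40 = 101000)
  bit 0 = 1: r = r^2 * 20 mod 43 = 1^2 * 20 = 1*20 = 20
  bit 1 = 0: r = r^2 mod 43 = 20^2 = 13
  bit 2 = 1: r = r^2 * 20 mod 43 = 13^2 * 20 = 40*20 = 26
  bit 3 = 0: r = r^2 mod 43 = 26^2 = 31
  bit 4 = 0: r = r^2 mod 43 = 31^2 = 15
  bit 5 = 0: r = r^2 mod 43 = 15^2 = 10
  -> A = 10
B = 20^23 mod 43  (bits of 23 = 10111)
  bit 0 = 1: r = r^2 * 20 mod 43 = 1^2 * 20 = 1*20 = 20
  bit 1 = 0: r = r^2 mod 43 = 20^2 = 13
  bit 2 = 1: r = r^2 * 20 mod 43 = 13^2 * 20 = 40*20 = 26
  bit 3 = 1: r = r^2 * 20 mod 43 = 26^2 * 20 = 31*20 = 18
  bit 4 = 1: r = r^2 * 20 mod 43 = 18^2 * 20 = 23*20 = 30
  -> B = 30
s = B^a = 30^40 mod 43  (bits of 40 = 101000)
  bit 0 = 1: r = r^2 * 30 mod 43 = 1^2 * 30 = 1*30 = 30
  bit 1 = 0: r = r^2 mod 43 = 30^2 = 40
  bit 2 = 1: r = r^2 * 30 mod 43 = 40^2 * 30 = 9*30 = 12
  bit 3 = 0: r = r^2 mod 43 = 12^2 = 15
  bit 4 = 0: r = r^2 mod 43 = 15^2 = 10
  bit 5 = 0: r = r^2 mod 43 = 10^2 = 14
  -> s = B^a = 14

Answer: 10 30 14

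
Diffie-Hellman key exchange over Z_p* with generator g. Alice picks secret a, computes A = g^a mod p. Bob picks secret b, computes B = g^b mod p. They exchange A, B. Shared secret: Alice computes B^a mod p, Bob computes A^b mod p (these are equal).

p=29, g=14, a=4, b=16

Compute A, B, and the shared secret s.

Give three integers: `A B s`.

A = 14^4 mod 29  (bits of 4 = 100)
  bit 0 = 1: r = r^2 * 14 mod 29 = 1^2 * 14 = 1*14 = 14
  bit 1 = 0: r = r^2 mod 29 = 14^2 = 22
  bit 2 = 0: r = r^2 mod 29 = 22^2 = 20
  -> A = 20
B = 14^16 mod 29  (bits of 16 = 10000)
  bit 0 = 1: r = r^2 * 14 mod 29 = 1^2 * 14 = 1*14 = 14
  bit 1 = 0: r = r^2 mod 29 = 14^2 = 22
  bit 2 = 0: r = r^2 mod 29 = 22^2 = 20
  bit 3 = 0: r = r^2 mod 29 = 20^2 = 23
  bit 4 = 0: r = r^2 mod 29 = 23^2 = 7
  -> B = 7
s = B^a = 7^4 mod 29  (bits of 4 = 100)
  bit 0 = 1: r = r^2 * 7 mod 29 = 1^2 * 7 = 1*7 = 7
  bit 1 = 0: r = r^2 mod 29 = 7^2 = 20
  bit 2 = 0: r = r^2 mod 29 = 20^2 = 23
  -> s = B^a = 23

Answer: 20 7 23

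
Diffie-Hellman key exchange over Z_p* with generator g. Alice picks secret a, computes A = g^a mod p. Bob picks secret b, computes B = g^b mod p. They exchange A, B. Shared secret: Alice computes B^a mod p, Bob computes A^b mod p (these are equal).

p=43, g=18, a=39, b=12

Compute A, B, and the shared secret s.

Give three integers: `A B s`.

Answer: 8 4 41

Derivation:
A = 18^39 mod 43  (bits of 39 = 100111)
  bit 0 = 1: r = r^2 * 18 mod 43 = 1^2 * 18 = 1*18 = 18
  bit 1 = 0: r = r^2 mod 43 = 18^2 = 23
  bit 2 = 0: r = r^2 mod 43 = 23^2 = 13
  bit 3 = 1: r = r^2 * 18 mod 43 = 13^2 * 18 = 40*18 = 32
  bit 4 = 1: r = r^2 * 18 mod 43 = 32^2 * 18 = 35*18 = 28
  bit 5 = 1: r = r^2 * 18 mod 43 = 28^2 * 18 = 10*18 = 8
  -> A = 8
B = 18^12 mod 43  (bits of 12 = 1100)
  bit 0 = 1: r = r^2 * 18 mod 43 = 1^2 * 18 = 1*18 = 18
  bit 1 = 1: r = r^2 * 18 mod 43 = 18^2 * 18 = 23*18 = 27
  bit 2 = 0: r = r^2 mod 43 = 27^2 = 41
  bit 3 = 0: r = r^2 mod 43 = 41^2 = 4
  -> B = 4
s = B^a = 4^39 mod 43  (bits of 39 = 100111)
  bit 0 = 1: r = r^2 * 4 mod 43 = 1^2 * 4 = 1*4 = 4
  bit 1 = 0: r = r^2 mod 43 = 4^2 = 16
  bit 2 = 0: r = r^2 mod 43 = 16^2 = 41
  bit 3 = 1: r = r^2 * 4 mod 43 = 41^2 * 4 = 4*4 = 16
  bit 4 = 1: r = r^2 * 4 mod 43 = 16^2 * 4 = 41*4 = 35
  bit 5 = 1: r = r^2 * 4 mod 43 = 35^2 * 4 = 21*4 = 41
  -> s = B^a = 41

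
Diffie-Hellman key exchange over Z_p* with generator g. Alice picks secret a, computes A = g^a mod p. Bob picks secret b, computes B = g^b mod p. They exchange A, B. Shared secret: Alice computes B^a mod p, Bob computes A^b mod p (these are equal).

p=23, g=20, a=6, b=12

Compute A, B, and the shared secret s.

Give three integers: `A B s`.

Answer: 16 3 16

Derivation:
A = 20^6 mod 23  (bits of 6 = 110)
  bit 0 = 1: r = r^2 * 20 mod 23 = 1^2 * 20 = 1*20 = 20
  bit 1 = 1: r = r^2 * 20 mod 23 = 20^2 * 20 = 9*20 = 19
  bit 2 = 0: r = r^2 mod 23 = 19^2 = 16
  -> A = 16
B = 20^12 mod 23  (bits of 12 = 1100)
  bit 0 = 1: r = r^2 * 20 mod 23 = 1^2 * 20 = 1*20 = 20
  bit 1 = 1: r = r^2 * 20 mod 23 = 20^2 * 20 = 9*20 = 19
  bit 2 = 0: r = r^2 mod 23 = 19^2 = 16
  bit 3 = 0: r = r^2 mod 23 = 16^2 = 3
  -> B = 3
s = B^a = 3^6 mod 23  (bits of 6 = 110)
  bit 0 = 1: r = r^2 * 3 mod 23 = 1^2 * 3 = 1*3 = 3
  bit 1 = 1: r = r^2 * 3 mod 23 = 3^2 * 3 = 9*3 = 4
  bit 2 = 0: r = r^2 mod 23 = 4^2 = 16
  -> s = B^a = 16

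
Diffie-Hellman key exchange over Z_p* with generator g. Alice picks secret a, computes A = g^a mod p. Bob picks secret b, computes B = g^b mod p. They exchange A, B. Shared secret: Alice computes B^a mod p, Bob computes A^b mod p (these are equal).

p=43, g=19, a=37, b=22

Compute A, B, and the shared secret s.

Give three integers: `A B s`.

Answer: 33 24 10

Derivation:
A = 19^37 mod 43  (bits of 37 = 100101)
  bit 0 = 1: r = r^2 * 19 mod 43 = 1^2 * 19 = 1*19 = 19
  bit 1 = 0: r = r^2 mod 43 = 19^2 = 17
  bit 2 = 0: r = r^2 mod 43 = 17^2 = 31
  bit 3 = 1: r = r^2 * 19 mod 43 = 31^2 * 19 = 15*19 = 27
  bit 4 = 0: r = r^2 mod 43 = 27^2 = 41
  bit 5 = 1: r = r^2 * 19 mod 43 = 41^2 * 19 = 4*19 = 33
  -> A = 33
B = 19^22 mod 43  (bits of 22 = 10110)
  bit 0 = 1: r = r^2 * 19 mod 43 = 1^2 * 19 = 1*19 = 19
  bit 1 = 0: r = r^2 mod 43 = 19^2 = 17
  bit 2 = 1: r = r^2 * 19 mod 43 = 17^2 * 19 = 31*19 = 30
  bit 3 = 1: r = r^2 * 19 mod 43 = 30^2 * 19 = 40*19 = 29
  bit 4 = 0: r = r^2 mod 43 = 29^2 = 24
  -> B = 24
s = B^a = 24^37 mod 43  (bits of 37 = 100101)
  bit 0 = 1: r = r^2 * 24 mod 43 = 1^2 * 24 = 1*24 = 24
  bit 1 = 0: r = r^2 mod 43 = 24^2 = 17
  bit 2 = 0: r = r^2 mod 43 = 17^2 = 31
  bit 3 = 1: r = r^2 * 24 mod 43 = 31^2 * 24 = 15*24 = 16
  bit 4 = 0: r = r^2 mod 43 = 16^2 = 41
  bit 5 = 1: r = r^2 * 24 mod 43 = 41^2 * 24 = 4*24 = 10
  -> s = B^a = 10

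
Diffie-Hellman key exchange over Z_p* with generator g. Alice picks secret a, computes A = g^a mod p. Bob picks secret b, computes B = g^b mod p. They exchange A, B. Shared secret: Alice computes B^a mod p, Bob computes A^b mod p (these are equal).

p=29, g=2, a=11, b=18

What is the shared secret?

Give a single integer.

Answer: 4

Derivation:
A = 2^11 mod 29  (bits of 11 = 1011)
  bit 0 = 1: r = r^2 * 2 mod 29 = 1^2 * 2 = 1*2 = 2
  bit 1 = 0: r = r^2 mod 29 = 2^2 = 4
  bit 2 = 1: r = r^2 * 2 mod 29 = 4^2 * 2 = 16*2 = 3
  bit 3 = 1: r = r^2 * 2 mod 29 = 3^2 * 2 = 9*2 = 18
  -> A = 18
B = 2^18 mod 29  (bits of 18 = 10010)
  bit 0 = 1: r = r^2 * 2 mod 29 = 1^2 * 2 = 1*2 = 2
  bit 1 = 0: r = r^2 mod 29 = 2^2 = 4
  bit 2 = 0: r = r^2 mod 29 = 4^2 = 16
  bit 3 = 1: r = r^2 * 2 mod 29 = 16^2 * 2 = 24*2 = 19
  bit 4 = 0: r = r^2 mod 29 = 19^2 = 13
  -> B = 13
s = B^a = 13^11 mod 29  (bits of 11 = 1011)
  bit 0 = 1: r = r^2 * 13 mod 29 = 1^2 * 13 = 1*13 = 13
  bit 1 = 0: r = r^2 mod 29 = 13^2 = 24
  bit 2 = 1: r = r^2 * 13 mod 29 = 24^2 * 13 = 25*13 = 6
  bit 3 = 1: r = r^2 * 13 mod 29 = 6^2 * 13 = 7*13 = 4
  -> s = B^a = 4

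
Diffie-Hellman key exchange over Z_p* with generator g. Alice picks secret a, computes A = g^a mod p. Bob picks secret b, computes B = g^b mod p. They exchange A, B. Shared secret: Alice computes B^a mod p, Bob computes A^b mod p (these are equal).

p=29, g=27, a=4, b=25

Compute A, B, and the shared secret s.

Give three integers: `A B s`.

A = 27^4 mod 29  (bits of 4 = 100)
  bit 0 = 1: r = r^2 * 27 mod 29 = 1^2 * 27 = 1*27 = 27
  bit 1 = 0: r = r^2 mod 29 = 27^2 = 4
  bit 2 = 0: r = r^2 mod 29 = 4^2 = 16
  -> A = 16
B = 27^25 mod 29  (bits of 25 = 11001)
  bit 0 = 1: r = r^2 * 27 mod 29 = 1^2 * 27 = 1*27 = 27
  bit 1 = 1: r = r^2 * 27 mod 29 = 27^2 * 27 = 4*27 = 21
  bit 2 = 0: r = r^2 mod 29 = 21^2 = 6
  bit 3 = 0: r = r^2 mod 29 = 6^2 = 7
  bit 4 = 1: r = r^2 * 27 mod 29 = 7^2 * 27 = 20*27 = 18
  -> B = 18
s = B^a = 18^4 mod 29  (bits of 4 = 100)
  bit 0 = 1: r = r^2 * 18 mod 29 = 1^2 * 18 = 1*18 = 18
  bit 1 = 0: r = r^2 mod 29 = 18^2 = 5
  bit 2 = 0: r = r^2 mod 29 = 5^2 = 25
  -> s = B^a = 25

Answer: 16 18 25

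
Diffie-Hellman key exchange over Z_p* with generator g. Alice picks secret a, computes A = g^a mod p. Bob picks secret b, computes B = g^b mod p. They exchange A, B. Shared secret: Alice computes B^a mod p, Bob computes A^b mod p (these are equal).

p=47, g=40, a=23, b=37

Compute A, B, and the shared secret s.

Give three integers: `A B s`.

Answer: 46 13 46

Derivation:
A = 40^23 mod 47  (bits of 23 = 10111)
  bit 0 = 1: r = r^2 * 40 mod 47 = 1^2 * 40 = 1*40 = 40
  bit 1 = 0: r = r^2 mod 47 = 40^2 = 2
  bit 2 = 1: r = r^2 * 40 mod 47 = 2^2 * 40 = 4*40 = 19
  bit 3 = 1: r = r^2 * 40 mod 47 = 19^2 * 40 = 32*40 = 11
  bit 4 = 1: r = r^2 * 40 mod 47 = 11^2 * 40 = 27*40 = 46
  -> A = 46
B = 40^37 mod 47  (bits of 37 = 100101)
  bit 0 = 1: r = r^2 * 40 mod 47 = 1^2 * 40 = 1*40 = 40
  bit 1 = 0: r = r^2 mod 47 = 40^2 = 2
  bit 2 = 0: r = r^2 mod 47 = 2^2 = 4
  bit 3 = 1: r = r^2 * 40 mod 47 = 4^2 * 40 = 16*40 = 29
  bit 4 = 0: r = r^2 mod 47 = 29^2 = 42
  bit 5 = 1: r = r^2 * 40 mod 47 = 42^2 * 40 = 25*40 = 13
  -> B = 13
s = B^a = 13^23 mod 47  (bits of 23 = 10111)
  bit 0 = 1: r = r^2 * 13 mod 47 = 1^2 * 13 = 1*13 = 13
  bit 1 = 0: r = r^2 mod 47 = 13^2 = 28
  bit 2 = 1: r = r^2 * 13 mod 47 = 28^2 * 13 = 32*13 = 40
  bit 3 = 1: r = r^2 * 13 mod 47 = 40^2 * 13 = 2*13 = 26
  bit 4 = 1: r = r^2 * 13 mod 47 = 26^2 * 13 = 18*13 = 46
  -> s = B^a = 46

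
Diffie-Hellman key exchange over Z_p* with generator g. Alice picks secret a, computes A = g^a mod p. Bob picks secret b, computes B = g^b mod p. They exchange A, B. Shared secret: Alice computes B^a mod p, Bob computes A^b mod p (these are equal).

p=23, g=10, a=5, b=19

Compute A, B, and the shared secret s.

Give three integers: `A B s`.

A = 10^5 mod 23  (bits of 5 = 101)
  bit 0 = 1: r = r^2 * 10 mod 23 = 1^2 * 10 = 1*10 = 10
  bit 1 = 0: r = r^2 mod 23 = 10^2 = 8
  bit 2 = 1: r = r^2 * 10 mod 23 = 8^2 * 10 = 18*10 = 19
  -> A = 19
B = 10^19 mod 23  (bits of 19 = 10011)
  bit 0 = 1: r = r^2 * 10 mod 23 = 1^2 * 10 = 1*10 = 10
  bit 1 = 0: r = r^2 mod 23 = 10^2 = 8
  bit 2 = 0: r = r^2 mod 23 = 8^2 = 18
  bit 3 = 1: r = r^2 * 10 mod 23 = 18^2 * 10 = 2*10 = 20
  bit 4 = 1: r = r^2 * 10 mod 23 = 20^2 * 10 = 9*10 = 21
  -> B = 21
s = B^a = 21^5 mod 23  (bits of 5 = 101)
  bit 0 = 1: r = r^2 * 21 mod 23 = 1^2 * 21 = 1*21 = 21
  bit 1 = 0: r = r^2 mod 23 = 21^2 = 4
  bit 2 = 1: r = r^2 * 21 mod 23 = 4^2 * 21 = 16*21 = 14
  -> s = B^a = 14

Answer: 19 21 14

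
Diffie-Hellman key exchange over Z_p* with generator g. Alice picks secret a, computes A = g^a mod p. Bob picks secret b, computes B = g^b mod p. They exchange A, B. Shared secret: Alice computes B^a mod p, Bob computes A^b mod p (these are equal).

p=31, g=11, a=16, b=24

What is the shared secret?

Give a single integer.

Answer: 8

Derivation:
A = 11^16 mod 31  (bits of 16 = 10000)
  bit 0 = 1: r = r^2 * 11 mod 31 = 1^2 * 11 = 1*11 = 11
  bit 1 = 0: r = r^2 mod 31 = 11^2 = 28
  bit 2 = 0: r = r^2 mod 31 = 28^2 = 9
  bit 3 = 0: r = r^2 mod 31 = 9^2 = 19
  bit 4 = 0: r = r^2 mod 31 = 19^2 = 20
  -> A = 20
B = 11^24 mod 31  (bits of 24 = 11000)
  bit 0 = 1: r = r^2 * 11 mod 31 = 1^2 * 11 = 1*11 = 11
  bit 1 = 1: r = r^2 * 11 mod 31 = 11^2 * 11 = 28*11 = 29
  bit 2 = 0: r = r^2 mod 31 = 29^2 = 4
  bit 3 = 0: r = r^2 mod 31 = 4^2 = 16
  bit 4 = 0: r = r^2 mod 31 = 16^2 = 8
  -> B = 8
s = B^a = 8^16 mod 31  (bits of 16 = 10000)
  bit 0 = 1: r = r^2 * 8 mod 31 = 1^2 * 8 = 1*8 = 8
  bit 1 = 0: r = r^2 mod 31 = 8^2 = 2
  bit 2 = 0: r = r^2 mod 31 = 2^2 = 4
  bit 3 = 0: r = r^2 mod 31 = 4^2 = 16
  bit 4 = 0: r = r^2 mod 31 = 16^2 = 8
  -> s = B^a = 8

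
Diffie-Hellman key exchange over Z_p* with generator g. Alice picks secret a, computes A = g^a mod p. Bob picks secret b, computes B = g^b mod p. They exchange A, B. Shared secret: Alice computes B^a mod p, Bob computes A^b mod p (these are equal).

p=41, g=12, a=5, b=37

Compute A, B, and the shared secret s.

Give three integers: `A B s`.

Answer: 3 7 38

Derivation:
A = 12^5 mod 41  (bits of 5 = 101)
  bit 0 = 1: r = r^2 * 12 mod 41 = 1^2 * 12 = 1*12 = 12
  bit 1 = 0: r = r^2 mod 41 = 12^2 = 21
  bit 2 = 1: r = r^2 * 12 mod 41 = 21^2 * 12 = 31*12 = 3
  -> A = 3
B = 12^37 mod 41  (bits of 37 = 100101)
  bit 0 = 1: r = r^2 * 12 mod 41 = 1^2 * 12 = 1*12 = 12
  bit 1 = 0: r = r^2 mod 41 = 12^2 = 21
  bit 2 = 0: r = r^2 mod 41 = 21^2 = 31
  bit 3 = 1: r = r^2 * 12 mod 41 = 31^2 * 12 = 18*12 = 11
  bit 4 = 0: r = r^2 mod 41 = 11^2 = 39
  bit 5 = 1: r = r^2 * 12 mod 41 = 39^2 * 12 = 4*12 = 7
  -> B = 7
s = B^a = 7^5 mod 41  (bits of 5 = 101)
  bit 0 = 1: r = r^2 * 7 mod 41 = 1^2 * 7 = 1*7 = 7
  bit 1 = 0: r = r^2 mod 41 = 7^2 = 8
  bit 2 = 1: r = r^2 * 7 mod 41 = 8^2 * 7 = 23*7 = 38
  -> s = B^a = 38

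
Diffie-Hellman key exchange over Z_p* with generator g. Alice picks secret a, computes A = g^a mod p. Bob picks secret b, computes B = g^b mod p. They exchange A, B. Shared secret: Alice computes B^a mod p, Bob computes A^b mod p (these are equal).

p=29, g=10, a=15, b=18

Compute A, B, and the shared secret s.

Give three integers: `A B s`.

A = 10^15 mod 29  (bits of 15 = 1111)
  bit 0 = 1: r = r^2 * 10 mod 29 = 1^2 * 10 = 1*10 = 10
  bit 1 = 1: r = r^2 * 10 mod 29 = 10^2 * 10 = 13*10 = 14
  bit 2 = 1: r = r^2 * 10 mod 29 = 14^2 * 10 = 22*10 = 17
  bit 3 = 1: r = r^2 * 10 mod 29 = 17^2 * 10 = 28*10 = 19
  -> A = 19
B = 10^18 mod 29  (bits of 18 = 10010)
  bit 0 = 1: r = r^2 * 10 mod 29 = 1^2 * 10 = 1*10 = 10
  bit 1 = 0: r = r^2 mod 29 = 10^2 = 13
  bit 2 = 0: r = r^2 mod 29 = 13^2 = 24
  bit 3 = 1: r = r^2 * 10 mod 29 = 24^2 * 10 = 25*10 = 18
  bit 4 = 0: r = r^2 mod 29 = 18^2 = 5
  -> B = 5
s = B^a = 5^15 mod 29  (bits of 15 = 1111)
  bit 0 = 1: r = r^2 * 5 mod 29 = 1^2 * 5 = 1*5 = 5
  bit 1 = 1: r = r^2 * 5 mod 29 = 5^2 * 5 = 25*5 = 9
  bit 2 = 1: r = r^2 * 5 mod 29 = 9^2 * 5 = 23*5 = 28
  bit 3 = 1: r = r^2 * 5 mod 29 = 28^2 * 5 = 1*5 = 5
  -> s = B^a = 5

Answer: 19 5 5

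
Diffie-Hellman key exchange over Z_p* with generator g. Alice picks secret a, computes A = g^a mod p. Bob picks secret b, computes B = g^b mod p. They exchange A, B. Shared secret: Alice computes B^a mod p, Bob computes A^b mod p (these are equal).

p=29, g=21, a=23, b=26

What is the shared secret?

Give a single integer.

A = 21^23 mod 29  (bits of 23 = 10111)
  bit 0 = 1: r = r^2 * 21 mod 29 = 1^2 * 21 = 1*21 = 21
  bit 1 = 0: r = r^2 mod 29 = 21^2 = 6
  bit 2 = 1: r = r^2 * 21 mod 29 = 6^2 * 21 = 7*21 = 2
  bit 3 = 1: r = r^2 * 21 mod 29 = 2^2 * 21 = 4*21 = 26
  bit 4 = 1: r = r^2 * 21 mod 29 = 26^2 * 21 = 9*21 = 15
  -> A = 15
B = 21^26 mod 29  (bits of 26 = 11010)
  bit 0 = 1: r = r^2 * 21 mod 29 = 1^2 * 21 = 1*21 = 21
  bit 1 = 1: r = r^2 * 21 mod 29 = 21^2 * 21 = 6*21 = 10
  bit 2 = 0: r = r^2 mod 29 = 10^2 = 13
  bit 3 = 1: r = r^2 * 21 mod 29 = 13^2 * 21 = 24*21 = 11
  bit 4 = 0: r = r^2 mod 29 = 11^2 = 5
  -> B = 5
s = B^a = 5^23 mod 29  (bits of 23 = 10111)
  bit 0 = 1: r = r^2 * 5 mod 29 = 1^2 * 5 = 1*5 = 5
  bit 1 = 0: r = r^2 mod 29 = 5^2 = 25
  bit 2 = 1: r = r^2 * 5 mod 29 = 25^2 * 5 = 16*5 = 22
  bit 3 = 1: r = r^2 * 5 mod 29 = 22^2 * 5 = 20*5 = 13
  bit 4 = 1: r = r^2 * 5 mod 29 = 13^2 * 5 = 24*5 = 4
  -> s = B^a = 4

Answer: 4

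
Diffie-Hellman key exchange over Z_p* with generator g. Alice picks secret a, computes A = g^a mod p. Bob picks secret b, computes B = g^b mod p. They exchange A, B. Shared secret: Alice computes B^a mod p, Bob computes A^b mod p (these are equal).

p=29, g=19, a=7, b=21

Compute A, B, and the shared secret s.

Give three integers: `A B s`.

A = 19^7 mod 29  (bits of 7 = 111)
  bit 0 = 1: r = r^2 * 19 mod 29 = 1^2 * 19 = 1*19 = 19
  bit 1 = 1: r = r^2 * 19 mod 29 = 19^2 * 19 = 13*19 = 15
  bit 2 = 1: r = r^2 * 19 mod 29 = 15^2 * 19 = 22*19 = 12
  -> A = 12
B = 19^21 mod 29  (bits of 21 = 10101)
  bit 0 = 1: r = r^2 * 19 mod 29 = 1^2 * 19 = 1*19 = 19
  bit 1 = 0: r = r^2 mod 29 = 19^2 = 13
  bit 2 = 1: r = r^2 * 19 mod 29 = 13^2 * 19 = 24*19 = 21
  bit 3 = 0: r = r^2 mod 29 = 21^2 = 6
  bit 4 = 1: r = r^2 * 19 mod 29 = 6^2 * 19 = 7*19 = 17
  -> B = 17
s = B^a = 17^7 mod 29  (bits of 7 = 111)
  bit 0 = 1: r = r^2 * 17 mod 29 = 1^2 * 17 = 1*17 = 17
  bit 1 = 1: r = r^2 * 17 mod 29 = 17^2 * 17 = 28*17 = 12
  bit 2 = 1: r = r^2 * 17 mod 29 = 12^2 * 17 = 28*17 = 12
  -> s = B^a = 12

Answer: 12 17 12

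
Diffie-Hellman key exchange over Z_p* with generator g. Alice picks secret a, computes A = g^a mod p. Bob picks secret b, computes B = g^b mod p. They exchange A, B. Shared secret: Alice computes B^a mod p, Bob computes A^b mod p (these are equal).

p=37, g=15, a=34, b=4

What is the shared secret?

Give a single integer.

Answer: 16

Derivation:
A = 15^34 mod 37  (bits of 34 = 100010)
  bit 0 = 1: r = r^2 * 15 mod 37 = 1^2 * 15 = 1*15 = 15
  bit 1 = 0: r = r^2 mod 37 = 15^2 = 3
  bit 2 = 0: r = r^2 mod 37 = 3^2 = 9
  bit 3 = 0: r = r^2 mod 37 = 9^2 = 7
  bit 4 = 1: r = r^2 * 15 mod 37 = 7^2 * 15 = 12*15 = 32
  bit 5 = 0: r = r^2 mod 37 = 32^2 = 25
  -> A = 25
B = 15^4 mod 37  (bits of 4 = 100)
  bit 0 = 1: r = r^2 * 15 mod 37 = 1^2 * 15 = 1*15 = 15
  bit 1 = 0: r = r^2 mod 37 = 15^2 = 3
  bit 2 = 0: r = r^2 mod 37 = 3^2 = 9
  -> B = 9
s = B^a = 9^34 mod 37  (bits of 34 = 100010)
  bit 0 = 1: r = r^2 * 9 mod 37 = 1^2 * 9 = 1*9 = 9
  bit 1 = 0: r = r^2 mod 37 = 9^2 = 7
  bit 2 = 0: r = r^2 mod 37 = 7^2 = 12
  bit 3 = 0: r = r^2 mod 37 = 12^2 = 33
  bit 4 = 1: r = r^2 * 9 mod 37 = 33^2 * 9 = 16*9 = 33
  bit 5 = 0: r = r^2 mod 37 = 33^2 = 16
  -> s = B^a = 16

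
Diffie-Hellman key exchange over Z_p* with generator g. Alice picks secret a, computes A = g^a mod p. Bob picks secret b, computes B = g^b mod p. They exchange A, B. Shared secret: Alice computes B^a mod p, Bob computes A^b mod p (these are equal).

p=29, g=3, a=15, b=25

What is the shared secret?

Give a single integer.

A = 3^15 mod 29  (bits of 15 = 1111)
  bit 0 = 1: r = r^2 * 3 mod 29 = 1^2 * 3 = 1*3 = 3
  bit 1 = 1: r = r^2 * 3 mod 29 = 3^2 * 3 = 9*3 = 27
  bit 2 = 1: r = r^2 * 3 mod 29 = 27^2 * 3 = 4*3 = 12
  bit 3 = 1: r = r^2 * 3 mod 29 = 12^2 * 3 = 28*3 = 26
  -> A = 26
B = 3^25 mod 29  (bits of 25 = 11001)
  bit 0 = 1: r = r^2 * 3 mod 29 = 1^2 * 3 = 1*3 = 3
  bit 1 = 1: r = r^2 * 3 mod 29 = 3^2 * 3 = 9*3 = 27
  bit 2 = 0: r = r^2 mod 29 = 27^2 = 4
  bit 3 = 0: r = r^2 mod 29 = 4^2 = 16
  bit 4 = 1: r = r^2 * 3 mod 29 = 16^2 * 3 = 24*3 = 14
  -> B = 14
s = B^a = 14^15 mod 29  (bits of 15 = 1111)
  bit 0 = 1: r = r^2 * 14 mod 29 = 1^2 * 14 = 1*14 = 14
  bit 1 = 1: r = r^2 * 14 mod 29 = 14^2 * 14 = 22*14 = 18
  bit 2 = 1: r = r^2 * 14 mod 29 = 18^2 * 14 = 5*14 = 12
  bit 3 = 1: r = r^2 * 14 mod 29 = 12^2 * 14 = 28*14 = 15
  -> s = B^a = 15

Answer: 15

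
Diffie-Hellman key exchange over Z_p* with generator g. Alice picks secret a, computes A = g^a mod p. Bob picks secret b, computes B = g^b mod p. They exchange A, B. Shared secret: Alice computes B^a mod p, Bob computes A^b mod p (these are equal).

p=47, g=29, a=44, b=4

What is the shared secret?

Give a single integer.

Answer: 37

Derivation:
A = 29^44 mod 47  (bits of 44 = 101100)
  bit 0 = 1: r = r^2 * 29 mod 47 = 1^2 * 29 = 1*29 = 29
  bit 1 = 0: r = r^2 mod 47 = 29^2 = 42
  bit 2 = 1: r = r^2 * 29 mod 47 = 42^2 * 29 = 25*29 = 20
  bit 3 = 1: r = r^2 * 29 mod 47 = 20^2 * 29 = 24*29 = 38
  bit 4 = 0: r = r^2 mod 47 = 38^2 = 34
  bit 5 = 0: r = r^2 mod 47 = 34^2 = 28
  -> A = 28
B = 29^4 mod 47  (bits of 4 = 100)
  bit 0 = 1: r = r^2 * 29 mod 47 = 1^2 * 29 = 1*29 = 29
  bit 1 = 0: r = r^2 mod 47 = 29^2 = 42
  bit 2 = 0: r = r^2 mod 47 = 42^2 = 25
  -> B = 25
s = B^a = 25^44 mod 47  (bits of 44 = 101100)
  bit 0 = 1: r = r^2 * 25 mod 47 = 1^2 * 25 = 1*25 = 25
  bit 1 = 0: r = r^2 mod 47 = 25^2 = 14
  bit 2 = 1: r = r^2 * 25 mod 47 = 14^2 * 25 = 8*25 = 12
  bit 3 = 1: r = r^2 * 25 mod 47 = 12^2 * 25 = 3*25 = 28
  bit 4 = 0: r = r^2 mod 47 = 28^2 = 32
  bit 5 = 0: r = r^2 mod 47 = 32^2 = 37
  -> s = B^a = 37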